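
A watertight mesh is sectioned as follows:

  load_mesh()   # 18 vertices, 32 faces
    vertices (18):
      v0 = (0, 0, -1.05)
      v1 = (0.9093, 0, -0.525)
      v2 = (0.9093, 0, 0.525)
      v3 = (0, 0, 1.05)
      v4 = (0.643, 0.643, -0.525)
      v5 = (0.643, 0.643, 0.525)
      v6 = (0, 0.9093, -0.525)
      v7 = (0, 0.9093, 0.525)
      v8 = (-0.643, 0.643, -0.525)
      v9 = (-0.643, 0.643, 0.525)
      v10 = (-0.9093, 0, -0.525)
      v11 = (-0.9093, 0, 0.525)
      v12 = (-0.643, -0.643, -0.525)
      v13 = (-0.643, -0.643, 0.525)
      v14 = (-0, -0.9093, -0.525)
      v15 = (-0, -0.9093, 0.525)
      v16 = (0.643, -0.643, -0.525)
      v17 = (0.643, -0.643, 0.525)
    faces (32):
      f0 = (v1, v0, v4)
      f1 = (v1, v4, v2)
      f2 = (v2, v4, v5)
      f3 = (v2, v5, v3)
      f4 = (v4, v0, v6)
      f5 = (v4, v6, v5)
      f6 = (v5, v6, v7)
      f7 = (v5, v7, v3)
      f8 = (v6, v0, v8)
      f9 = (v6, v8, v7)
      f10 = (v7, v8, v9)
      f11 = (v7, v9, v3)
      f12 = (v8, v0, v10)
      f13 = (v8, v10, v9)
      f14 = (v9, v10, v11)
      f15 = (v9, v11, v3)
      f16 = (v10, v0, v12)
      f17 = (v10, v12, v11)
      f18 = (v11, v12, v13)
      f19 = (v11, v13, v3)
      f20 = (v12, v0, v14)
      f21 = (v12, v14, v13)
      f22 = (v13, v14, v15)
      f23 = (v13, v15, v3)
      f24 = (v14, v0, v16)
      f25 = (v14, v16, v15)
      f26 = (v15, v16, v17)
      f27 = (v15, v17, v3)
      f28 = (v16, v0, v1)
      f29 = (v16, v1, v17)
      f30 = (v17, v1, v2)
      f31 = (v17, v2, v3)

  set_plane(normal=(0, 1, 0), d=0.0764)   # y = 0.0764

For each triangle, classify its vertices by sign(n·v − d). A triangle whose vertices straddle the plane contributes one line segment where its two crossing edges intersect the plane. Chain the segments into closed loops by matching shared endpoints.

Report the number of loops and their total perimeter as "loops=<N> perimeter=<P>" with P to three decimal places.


Straddling triangles (12 of 32):
  (v1,v0,v4) [--+] → (0.0764, 0.0764, -0.987621)–(0.877659, 0.0764, -0.525)  len=0.9252
  (v1,v4,v2) [-+-] → (0.877659, 0.0764, -0.525)–(0.877659, 0.0764, 0.400241)  len=0.9252
  (v2,v4,v5) [-++] → (0.877659, 0.0764, 0.400241)–(0.877659, 0.0764, 0.525)  len=0.1248
  (v2,v5,v3) [-+-] → (0.877659, 0.0764, 0.525)–(0.0764, 0.0764, 0.987621)  len=0.9252
  (v4,v0,v6) [+-+] → (0.0764, 0.0764, -0.987621)–(0, 0.0764, -1.00589)  len=0.0786
  (v5,v7,v3) [++-] → (0, 0.0764, 1.00589)–(0.0764, 0.0764, 0.987621)  len=0.0786
  (v6,v0,v8) [+-+] → (0, 0.0764, -1.00589)–(-0.0764, 0.0764, -0.987621)  len=0.0786
  (v7,v9,v3) [++-] → (-0.0764, 0.0764, 0.987621)–(0, 0.0764, 1.00589)  len=0.0786
  (v8,v0,v10) [+--] → (-0.0764, 0.0764, -0.987621)–(-0.877659, 0.0764, -0.525)  len=0.9252
  (v8,v10,v9) [+-+] → (-0.877659, 0.0764, -0.525)–(-0.877659, 0.0764, -0.400241)  len=0.1248
  (v9,v10,v11) [+--] → (-0.877659, 0.0764, -0.400241)–(-0.877659, 0.0764, 0.525)  len=0.9252
  (v9,v11,v3) [+--] → (-0.877659, 0.0764, 0.525)–(-0.0764, 0.0764, 0.987621)  len=0.9252

Chained into 1 loop(s):
  loop 1: 12 segments, perimeter = 6.1151
Total perimeter = 6.115

loops=1 perimeter=6.115


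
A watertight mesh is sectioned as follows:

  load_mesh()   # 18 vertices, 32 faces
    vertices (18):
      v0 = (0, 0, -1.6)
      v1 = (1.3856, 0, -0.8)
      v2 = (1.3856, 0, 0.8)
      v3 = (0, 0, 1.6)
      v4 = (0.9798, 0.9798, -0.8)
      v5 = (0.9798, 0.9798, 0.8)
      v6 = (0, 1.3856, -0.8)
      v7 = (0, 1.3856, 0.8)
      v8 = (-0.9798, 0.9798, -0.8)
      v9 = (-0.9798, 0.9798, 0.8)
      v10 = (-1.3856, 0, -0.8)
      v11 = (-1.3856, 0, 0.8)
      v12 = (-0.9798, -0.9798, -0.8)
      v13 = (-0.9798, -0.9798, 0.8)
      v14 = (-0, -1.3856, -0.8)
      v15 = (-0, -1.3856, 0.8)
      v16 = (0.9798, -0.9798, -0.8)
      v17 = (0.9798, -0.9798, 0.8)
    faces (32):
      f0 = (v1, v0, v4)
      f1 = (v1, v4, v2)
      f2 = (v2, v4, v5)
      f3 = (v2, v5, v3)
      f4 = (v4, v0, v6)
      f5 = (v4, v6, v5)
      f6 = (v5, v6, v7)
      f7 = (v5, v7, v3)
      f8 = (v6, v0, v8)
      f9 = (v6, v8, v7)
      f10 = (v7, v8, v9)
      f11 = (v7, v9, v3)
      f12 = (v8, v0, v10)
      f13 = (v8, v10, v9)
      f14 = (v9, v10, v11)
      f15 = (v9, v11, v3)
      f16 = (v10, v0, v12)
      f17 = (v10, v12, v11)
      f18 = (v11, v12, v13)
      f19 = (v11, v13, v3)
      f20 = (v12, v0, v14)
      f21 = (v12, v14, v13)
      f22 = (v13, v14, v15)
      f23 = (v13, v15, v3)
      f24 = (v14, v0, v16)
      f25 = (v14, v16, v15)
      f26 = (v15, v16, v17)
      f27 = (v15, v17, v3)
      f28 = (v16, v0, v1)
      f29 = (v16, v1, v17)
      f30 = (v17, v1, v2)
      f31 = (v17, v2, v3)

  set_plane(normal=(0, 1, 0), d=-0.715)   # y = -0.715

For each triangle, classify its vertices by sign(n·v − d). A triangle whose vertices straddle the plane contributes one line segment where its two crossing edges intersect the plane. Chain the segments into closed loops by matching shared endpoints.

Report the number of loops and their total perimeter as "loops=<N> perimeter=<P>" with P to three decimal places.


Straddling triangles (12 of 32):
  (v10,v0,v12) [++-] → (-0.715, -0.715, -1.01621)–(-1.08947, -0.715, -0.8)  len=0.4324
  (v10,v12,v11) [+-+] → (-1.08947, -0.715, -0.8)–(-1.08947, -0.715, -0.367585)  len=0.4324
  (v11,v12,v13) [+--] → (-1.08947, -0.715, -0.367585)–(-1.08947, -0.715, 0.8)  len=1.1676
  (v11,v13,v3) [+-+] → (-1.08947, -0.715, 0.8)–(-0.715, -0.715, 1.01621)  len=0.4324
  (v12,v0,v14) [-+-] → (-0.715, -0.715, -1.01621)–(0, -0.715, -1.18718)  len=0.7352
  (v13,v15,v3) [--+] → (0, -0.715, 1.18718)–(-0.715, -0.715, 1.01621)  len=0.7352
  (v14,v0,v16) [-+-] → (0, -0.715, -1.18718)–(0.715, -0.715, -1.01621)  len=0.7352
  (v15,v17,v3) [--+] → (0.715, -0.715, 1.01621)–(0, -0.715, 1.18718)  len=0.7352
  (v16,v0,v1) [-++] → (0.715, -0.715, -1.01621)–(1.08947, -0.715, -0.8)  len=0.4324
  (v16,v1,v17) [-+-] → (1.08947, -0.715, -0.8)–(1.08947, -0.715, 0.367585)  len=1.1676
  (v17,v1,v2) [-++] → (1.08947, -0.715, 0.367585)–(1.08947, -0.715, 0.8)  len=0.4324
  (v17,v2,v3) [-++] → (1.08947, -0.715, 0.8)–(0.715, -0.715, 1.01621)  len=0.4324

Chained into 1 loop(s):
  loop 1: 12 segments, perimeter = 7.8703
Total perimeter = 7.870

loops=1 perimeter=7.870


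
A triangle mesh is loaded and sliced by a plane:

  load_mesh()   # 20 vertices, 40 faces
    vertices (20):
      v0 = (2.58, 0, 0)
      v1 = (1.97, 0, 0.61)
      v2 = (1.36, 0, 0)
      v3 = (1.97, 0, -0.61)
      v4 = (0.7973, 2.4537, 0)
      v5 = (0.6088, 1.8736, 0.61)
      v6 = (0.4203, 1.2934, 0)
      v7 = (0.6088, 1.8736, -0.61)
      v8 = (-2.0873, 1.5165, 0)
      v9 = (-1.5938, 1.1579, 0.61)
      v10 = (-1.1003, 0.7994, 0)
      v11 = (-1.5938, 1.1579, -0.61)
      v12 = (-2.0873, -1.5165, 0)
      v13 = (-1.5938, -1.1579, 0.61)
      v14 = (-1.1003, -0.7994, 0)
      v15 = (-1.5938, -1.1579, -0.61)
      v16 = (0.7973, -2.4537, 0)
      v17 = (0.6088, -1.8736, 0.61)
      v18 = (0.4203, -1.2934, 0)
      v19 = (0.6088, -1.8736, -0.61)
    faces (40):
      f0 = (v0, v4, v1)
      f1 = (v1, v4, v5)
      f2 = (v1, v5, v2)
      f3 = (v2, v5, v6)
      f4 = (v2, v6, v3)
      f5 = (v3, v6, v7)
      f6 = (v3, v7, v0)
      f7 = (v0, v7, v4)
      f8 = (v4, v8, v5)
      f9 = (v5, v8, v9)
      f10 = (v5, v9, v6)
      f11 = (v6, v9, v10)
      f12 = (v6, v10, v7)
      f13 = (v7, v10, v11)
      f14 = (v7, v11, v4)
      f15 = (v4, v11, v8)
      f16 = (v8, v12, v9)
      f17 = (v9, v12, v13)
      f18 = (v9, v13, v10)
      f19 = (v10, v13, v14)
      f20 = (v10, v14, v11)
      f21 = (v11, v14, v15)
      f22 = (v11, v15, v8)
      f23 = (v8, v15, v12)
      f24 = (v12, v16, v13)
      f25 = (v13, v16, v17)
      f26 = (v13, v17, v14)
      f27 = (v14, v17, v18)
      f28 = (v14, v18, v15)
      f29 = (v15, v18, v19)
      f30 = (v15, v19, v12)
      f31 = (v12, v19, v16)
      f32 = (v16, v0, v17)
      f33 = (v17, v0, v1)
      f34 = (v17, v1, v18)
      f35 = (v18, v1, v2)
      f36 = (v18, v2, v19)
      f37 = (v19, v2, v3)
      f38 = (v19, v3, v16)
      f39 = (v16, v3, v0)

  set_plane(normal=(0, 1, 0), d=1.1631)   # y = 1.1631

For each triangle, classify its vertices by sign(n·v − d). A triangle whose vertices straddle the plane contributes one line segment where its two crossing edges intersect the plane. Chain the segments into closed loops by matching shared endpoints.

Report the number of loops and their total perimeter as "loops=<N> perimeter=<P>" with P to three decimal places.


loops=2 perimeter=8.466

Straddling triangles (18 of 40):
  (v0,v4,v1) [-+-] → (1.73497, 1.1631, 0)–(1.41412, 1.1631, 0.320849)  len=0.4537
  (v1,v4,v5) [-++] → (1.41412, 1.1631, 0.320849)–(1.12499, 1.1631, 0.61)  len=0.4089
  (v1,v5,v2) [-+-] → (1.12499, 1.1631, 0.61)–(0.893667, 1.1631, 0.378678)  len=0.3271
  (v2,v5,v6) [-++] → (0.893667, 1.1631, 0.378678)–(0.514967, 1.1631, 0)  len=0.5355
  (v2,v6,v3) [-+-] → (0.514967, 1.1631, 0)–(0.57642, 1.1631, -0.0614528)  len=0.0869
  (v3,v6,v7) [-++] → (0.57642, 1.1631, -0.0614528)–(1.12499, 1.1631, -0.61)  len=0.7758
  (v3,v7,v0) [-+-] → (1.12499, 1.1631, -0.61)–(1.35631, 1.1631, -0.378678)  len=0.3271
  (v0,v7,v4) [-++] → (1.35631, 1.1631, -0.378678)–(1.73497, 1.1631, 0)  len=0.5355
  (v5,v8,v9) [++-] → (-1.60096, 1.1631, 0.601154)–(-1.5778, 1.1631, 0.61)  len=0.0248
  (v5,v9,v6) [+-+] → (-1.5778, 1.1631, 0.61)–(-1.51651, 1.1631, 0.58659)  len=0.0656
  (v6,v9,v10) [+--] → (-1.51651, 1.1631, 0.58659)–(0.0192187, 1.1631, 0)  len=1.6439
  (v6,v10,v7) [+-+] → (0.0192187, 1.1631, 0)–(-0.521637, 1.1631, -0.206532)  len=0.5789
  (v7,v10,v11) [+--] → (-0.521637, 1.1631, -0.206532)–(-1.5778, 1.1631, -0.61)  len=1.1306
  (v7,v11,v4) [+-+] → (-1.5778, 1.1631, -0.61)–(-1.5842, 1.1631, -0.607552)  len=0.0069
  (v4,v11,v8) [+-+] → (-1.5842, 1.1631, -0.607552)–(-1.60096, 1.1631, -0.601154)  len=0.0179
  (v8,v12,v9) [+--] → (-2.0873, 1.1631, 0)–(-1.60096, 1.1631, 0.601154)  len=0.7733
  (v11,v15,v8) [--+] → (-2.02209, 1.1631, -0.0806065)–(-1.60096, 1.1631, -0.601154)  len=0.6696
  (v8,v15,v12) [+--] → (-2.02209, 1.1631, -0.0806065)–(-2.0873, 1.1631, 0)  len=0.1037

Chained into 2 loop(s):
  loop 1: 8 segments, perimeter = 3.4507
  loop 2: 10 segments, perimeter = 5.0152
Total perimeter = 8.466


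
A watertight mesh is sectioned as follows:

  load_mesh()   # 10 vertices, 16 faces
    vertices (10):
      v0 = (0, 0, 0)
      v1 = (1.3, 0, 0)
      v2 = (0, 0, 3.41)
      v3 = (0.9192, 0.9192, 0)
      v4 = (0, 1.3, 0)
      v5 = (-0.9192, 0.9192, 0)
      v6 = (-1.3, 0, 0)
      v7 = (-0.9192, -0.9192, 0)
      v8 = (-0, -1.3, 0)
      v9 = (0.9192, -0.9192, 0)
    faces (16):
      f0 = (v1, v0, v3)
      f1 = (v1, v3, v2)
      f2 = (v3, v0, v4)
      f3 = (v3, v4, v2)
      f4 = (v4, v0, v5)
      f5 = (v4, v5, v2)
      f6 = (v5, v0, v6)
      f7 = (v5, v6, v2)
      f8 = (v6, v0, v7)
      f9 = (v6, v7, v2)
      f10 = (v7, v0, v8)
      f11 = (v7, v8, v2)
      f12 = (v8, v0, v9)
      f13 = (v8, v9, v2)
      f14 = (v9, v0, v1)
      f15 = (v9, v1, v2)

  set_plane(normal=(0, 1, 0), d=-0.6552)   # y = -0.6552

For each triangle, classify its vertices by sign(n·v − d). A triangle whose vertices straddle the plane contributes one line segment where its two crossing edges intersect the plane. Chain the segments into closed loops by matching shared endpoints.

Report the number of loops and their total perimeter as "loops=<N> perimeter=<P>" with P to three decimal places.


Straddling triangles (8 of 16):
  (v6,v0,v7) [++-] → (-0.6552, -0.6552, 0)–(-1.02857, -0.6552, 0)  len=0.3734
  (v6,v7,v2) [+-+] → (-1.02857, -0.6552, 0)–(-0.6552, -0.6552, 0.979373)  len=1.0481
  (v7,v0,v8) [-+-] → (-0.6552, -0.6552, 0)–(0, -0.6552, 0)  len=0.6552
  (v7,v8,v2) [--+] → (0, -0.6552, 1.69136)–(-0.6552, -0.6552, 0.979373)  len=0.9676
  (v8,v0,v9) [-+-] → (0, -0.6552, 0)–(0.6552, -0.6552, 0)  len=0.6552
  (v8,v9,v2) [--+] → (0.6552, -0.6552, 0.979373)–(0, -0.6552, 1.69136)  len=0.9676
  (v9,v0,v1) [-++] → (0.6552, -0.6552, 0)–(1.02857, -0.6552, 0)  len=0.3734
  (v9,v1,v2) [-++] → (1.02857, -0.6552, 0)–(0.6552, -0.6552, 0.979373)  len=1.0481

Chained into 1 loop(s):
  loop 1: 8 segments, perimeter = 6.0886
Total perimeter = 6.089

loops=1 perimeter=6.089


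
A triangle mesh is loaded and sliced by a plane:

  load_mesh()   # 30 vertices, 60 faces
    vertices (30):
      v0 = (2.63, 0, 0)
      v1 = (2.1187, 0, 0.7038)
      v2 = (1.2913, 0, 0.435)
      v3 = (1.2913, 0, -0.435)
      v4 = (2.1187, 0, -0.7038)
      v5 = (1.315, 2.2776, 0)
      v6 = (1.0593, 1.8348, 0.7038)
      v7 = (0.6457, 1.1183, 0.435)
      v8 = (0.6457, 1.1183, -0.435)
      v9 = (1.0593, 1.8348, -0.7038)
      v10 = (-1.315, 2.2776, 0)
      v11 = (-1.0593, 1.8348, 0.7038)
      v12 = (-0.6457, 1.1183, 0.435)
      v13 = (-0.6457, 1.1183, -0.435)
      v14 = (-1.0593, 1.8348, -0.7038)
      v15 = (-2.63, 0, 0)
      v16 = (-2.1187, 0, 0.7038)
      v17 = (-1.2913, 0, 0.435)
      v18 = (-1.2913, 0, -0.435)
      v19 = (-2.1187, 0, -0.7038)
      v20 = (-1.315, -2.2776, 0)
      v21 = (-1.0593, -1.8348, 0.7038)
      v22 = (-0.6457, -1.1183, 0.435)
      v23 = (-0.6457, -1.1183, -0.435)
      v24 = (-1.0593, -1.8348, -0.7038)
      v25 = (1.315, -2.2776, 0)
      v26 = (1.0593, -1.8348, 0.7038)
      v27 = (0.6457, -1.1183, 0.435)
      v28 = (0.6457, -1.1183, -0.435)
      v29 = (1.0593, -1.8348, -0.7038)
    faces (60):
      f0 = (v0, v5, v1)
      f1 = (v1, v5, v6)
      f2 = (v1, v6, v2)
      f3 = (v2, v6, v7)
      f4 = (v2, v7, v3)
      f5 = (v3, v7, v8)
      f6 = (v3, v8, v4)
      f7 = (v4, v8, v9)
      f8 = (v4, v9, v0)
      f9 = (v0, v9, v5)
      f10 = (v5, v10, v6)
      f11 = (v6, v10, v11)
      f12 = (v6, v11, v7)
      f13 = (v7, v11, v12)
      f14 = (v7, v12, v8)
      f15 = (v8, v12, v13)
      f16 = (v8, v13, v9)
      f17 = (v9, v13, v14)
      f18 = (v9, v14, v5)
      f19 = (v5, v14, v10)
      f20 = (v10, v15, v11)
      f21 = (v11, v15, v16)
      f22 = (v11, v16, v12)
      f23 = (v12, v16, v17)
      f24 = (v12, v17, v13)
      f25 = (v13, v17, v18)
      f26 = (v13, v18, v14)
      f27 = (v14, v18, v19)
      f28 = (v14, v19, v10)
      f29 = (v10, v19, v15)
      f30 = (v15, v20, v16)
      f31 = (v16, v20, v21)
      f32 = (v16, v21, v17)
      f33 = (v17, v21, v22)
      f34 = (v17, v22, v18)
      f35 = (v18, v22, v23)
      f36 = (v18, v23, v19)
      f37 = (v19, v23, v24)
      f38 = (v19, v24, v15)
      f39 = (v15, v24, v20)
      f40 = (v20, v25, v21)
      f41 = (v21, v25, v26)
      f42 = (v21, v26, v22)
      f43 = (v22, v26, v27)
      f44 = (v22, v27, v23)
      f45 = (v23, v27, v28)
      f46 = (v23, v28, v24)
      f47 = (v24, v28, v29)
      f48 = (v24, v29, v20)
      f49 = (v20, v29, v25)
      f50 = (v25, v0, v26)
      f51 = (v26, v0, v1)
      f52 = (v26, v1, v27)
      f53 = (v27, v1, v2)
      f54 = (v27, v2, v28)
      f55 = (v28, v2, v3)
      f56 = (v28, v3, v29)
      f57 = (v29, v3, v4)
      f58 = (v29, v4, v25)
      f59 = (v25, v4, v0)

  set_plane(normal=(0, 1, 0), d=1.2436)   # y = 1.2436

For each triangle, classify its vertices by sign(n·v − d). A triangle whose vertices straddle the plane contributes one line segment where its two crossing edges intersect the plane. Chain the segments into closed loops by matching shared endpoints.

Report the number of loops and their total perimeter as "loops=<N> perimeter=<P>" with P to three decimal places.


Straddling triangles (18 of 60):
  (v0,v5,v1) [-+-] → (1.91199, 1.2436, 0)–(1.67987, 1.2436, 0.319516)  len=0.3949
  (v1,v5,v6) [-++] → (1.67987, 1.2436, 0.319516)–(1.40065, 1.2436, 0.7038)  len=0.4750
  (v1,v6,v2) [-+-] → (1.40065, 1.2436, 0.7038)–(1.13405, 1.2436, 0.617189)  len=0.2803
  (v2,v6,v7) [-+-] → (1.13405, 1.2436, 0.617189)–(0.718029, 1.2436, 0.482007)  len=0.4374
  (v4,v8,v9) [--+] → (0.718029, 1.2436, -0.482007)–(1.40065, 1.2436, -0.7038)  len=0.7178
  (v4,v9,v0) [-+-] → (1.40065, 1.2436, -0.7038)–(1.5654, 1.2436, -0.477025)  len=0.2803
  (v0,v9,v5) [-++] → (1.5654, 1.2436, -0.477025)–(1.91199, 1.2436, 0)  len=0.5896
  (v6,v11,v7) [++-] → (0.347533, 1.2436, 0.482007)–(0.718029, 1.2436, 0.482007)  len=0.3705
  (v7,v11,v12) [-+-] → (0.347533, 1.2436, 0.482007)–(-0.718029, 1.2436, 0.482007)  len=1.0656
  (v8,v13,v9) [--+] → (-0.347533, 1.2436, -0.482007)–(0.718029, 1.2436, -0.482007)  len=1.0656
  (v9,v13,v14) [+-+] → (-0.347533, 1.2436, -0.482007)–(-0.718029, 1.2436, -0.482007)  len=0.3705
  (v10,v15,v11) [+-+] → (-1.91199, 1.2436, 0)–(-1.5654, 1.2436, 0.477025)  len=0.5896
  (v11,v15,v16) [+--] → (-1.5654, 1.2436, 0.477025)–(-1.40065, 1.2436, 0.7038)  len=0.2803
  (v11,v16,v12) [+--] → (-1.40065, 1.2436, 0.7038)–(-0.718029, 1.2436, 0.482007)  len=0.7178
  (v13,v18,v14) [--+] → (-1.13405, 1.2436, -0.617189)–(-0.718029, 1.2436, -0.482007)  len=0.4374
  (v14,v18,v19) [+--] → (-1.13405, 1.2436, -0.617189)–(-1.40065, 1.2436, -0.7038)  len=0.2803
  (v14,v19,v10) [+-+] → (-1.40065, 1.2436, -0.7038)–(-1.67987, 1.2436, -0.319516)  len=0.4750
  (v10,v19,v15) [+--] → (-1.67987, 1.2436, -0.319516)–(-1.91199, 1.2436, 0)  len=0.3949

Chained into 1 loop(s):
  loop 1: 18 segments, perimeter = 9.2229
Total perimeter = 9.223

loops=1 perimeter=9.223


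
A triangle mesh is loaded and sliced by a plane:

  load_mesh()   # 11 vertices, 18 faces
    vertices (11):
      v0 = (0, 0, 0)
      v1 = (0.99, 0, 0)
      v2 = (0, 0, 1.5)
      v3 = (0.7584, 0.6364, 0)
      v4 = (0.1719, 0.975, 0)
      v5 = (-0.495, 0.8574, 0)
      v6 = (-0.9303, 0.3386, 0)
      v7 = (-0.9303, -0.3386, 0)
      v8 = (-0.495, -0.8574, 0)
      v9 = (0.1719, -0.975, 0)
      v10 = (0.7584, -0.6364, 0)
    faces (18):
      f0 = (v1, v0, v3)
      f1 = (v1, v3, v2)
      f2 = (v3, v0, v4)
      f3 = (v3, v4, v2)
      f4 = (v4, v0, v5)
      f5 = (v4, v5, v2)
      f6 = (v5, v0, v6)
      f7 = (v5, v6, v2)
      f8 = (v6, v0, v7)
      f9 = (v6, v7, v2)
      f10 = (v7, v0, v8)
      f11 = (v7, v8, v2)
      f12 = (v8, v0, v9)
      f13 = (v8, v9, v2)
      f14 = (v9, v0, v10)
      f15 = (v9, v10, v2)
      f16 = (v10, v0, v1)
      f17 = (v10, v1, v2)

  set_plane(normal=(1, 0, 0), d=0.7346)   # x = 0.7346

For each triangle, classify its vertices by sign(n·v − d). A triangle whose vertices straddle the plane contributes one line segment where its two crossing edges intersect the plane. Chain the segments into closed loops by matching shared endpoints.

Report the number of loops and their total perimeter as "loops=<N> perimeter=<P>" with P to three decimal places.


loops=1 perimeter=2.824

Straddling triangles (8 of 18):
  (v1,v0,v3) [+-+] → (0.7346, 0, 0)–(0.7346, 0.616429, 0)  len=0.6164
  (v1,v3,v2) [++-] → (0.7346, 0.616429, 0.0470728)–(0.7346, 0, 0.38697)  len=0.7039
  (v3,v0,v4) [+--] → (0.7346, 0.616429, 0)–(0.7346, 0.65014, 0)  len=0.0337
  (v3,v4,v2) [+--] → (0.7346, 0.65014, 0)–(0.7346, 0.616429, 0.0470728)  len=0.0579
  (v9,v0,v10) [--+] → (0.7346, -0.616429, 0)–(0.7346, -0.65014, 0)  len=0.0337
  (v9,v10,v2) [-+-] → (0.7346, -0.65014, 0)–(0.7346, -0.616429, 0.0470728)  len=0.0579
  (v10,v0,v1) [+-+] → (0.7346, -0.616429, 0)–(0.7346, 0, 0)  len=0.6164
  (v10,v1,v2) [++-] → (0.7346, 0, 0.38697)–(0.7346, -0.616429, 0.0470728)  len=0.7039

Chained into 1 loop(s):
  loop 1: 8 segments, perimeter = 2.8239
Total perimeter = 2.824


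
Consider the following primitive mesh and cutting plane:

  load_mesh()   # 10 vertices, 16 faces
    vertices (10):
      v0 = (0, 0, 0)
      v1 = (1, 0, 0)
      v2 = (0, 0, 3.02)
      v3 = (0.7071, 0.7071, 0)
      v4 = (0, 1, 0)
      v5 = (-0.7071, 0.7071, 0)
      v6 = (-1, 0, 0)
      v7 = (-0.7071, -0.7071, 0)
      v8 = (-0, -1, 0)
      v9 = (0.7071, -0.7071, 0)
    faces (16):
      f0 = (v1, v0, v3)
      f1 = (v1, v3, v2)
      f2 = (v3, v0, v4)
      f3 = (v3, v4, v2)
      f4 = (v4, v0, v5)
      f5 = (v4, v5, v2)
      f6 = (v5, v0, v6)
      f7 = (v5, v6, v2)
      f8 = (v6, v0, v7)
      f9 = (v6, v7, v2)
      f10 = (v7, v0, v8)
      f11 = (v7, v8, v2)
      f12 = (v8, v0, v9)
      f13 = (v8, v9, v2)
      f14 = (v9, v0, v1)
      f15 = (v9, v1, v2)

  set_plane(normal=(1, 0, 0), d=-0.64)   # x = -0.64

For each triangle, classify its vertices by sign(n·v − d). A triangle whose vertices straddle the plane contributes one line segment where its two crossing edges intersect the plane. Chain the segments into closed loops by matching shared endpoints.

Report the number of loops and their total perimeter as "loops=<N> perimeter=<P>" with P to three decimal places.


loops=1 perimeter=4.124

Straddling triangles (8 of 16):
  (v4,v0,v5) [++-] → (-0.64, 0.64, 0)–(-0.64, 0.734895, 0)  len=0.0949
  (v4,v5,v2) [+-+] → (-0.64, 0.734895, 0)–(-0.64, 0.64, 0.286582)  len=0.3019
  (v5,v0,v6) [-+-] → (-0.64, 0.64, 0)–(-0.64, 0, 0)  len=0.6400
  (v5,v6,v2) [--+] → (-0.64, 0, 1.0872)–(-0.64, 0.64, 0.286582)  len=1.0250
  (v6,v0,v7) [-+-] → (-0.64, 0, 0)–(-0.64, -0.64, 0)  len=0.6400
  (v6,v7,v2) [--+] → (-0.64, -0.64, 0.286582)–(-0.64, 0, 1.0872)  len=1.0250
  (v7,v0,v8) [-++] → (-0.64, -0.64, 0)–(-0.64, -0.734895, 0)  len=0.0949
  (v7,v8,v2) [-++] → (-0.64, -0.734895, 0)–(-0.64, -0.64, 0.286582)  len=0.3019

Chained into 1 loop(s):
  loop 1: 8 segments, perimeter = 4.1235
Total perimeter = 4.124


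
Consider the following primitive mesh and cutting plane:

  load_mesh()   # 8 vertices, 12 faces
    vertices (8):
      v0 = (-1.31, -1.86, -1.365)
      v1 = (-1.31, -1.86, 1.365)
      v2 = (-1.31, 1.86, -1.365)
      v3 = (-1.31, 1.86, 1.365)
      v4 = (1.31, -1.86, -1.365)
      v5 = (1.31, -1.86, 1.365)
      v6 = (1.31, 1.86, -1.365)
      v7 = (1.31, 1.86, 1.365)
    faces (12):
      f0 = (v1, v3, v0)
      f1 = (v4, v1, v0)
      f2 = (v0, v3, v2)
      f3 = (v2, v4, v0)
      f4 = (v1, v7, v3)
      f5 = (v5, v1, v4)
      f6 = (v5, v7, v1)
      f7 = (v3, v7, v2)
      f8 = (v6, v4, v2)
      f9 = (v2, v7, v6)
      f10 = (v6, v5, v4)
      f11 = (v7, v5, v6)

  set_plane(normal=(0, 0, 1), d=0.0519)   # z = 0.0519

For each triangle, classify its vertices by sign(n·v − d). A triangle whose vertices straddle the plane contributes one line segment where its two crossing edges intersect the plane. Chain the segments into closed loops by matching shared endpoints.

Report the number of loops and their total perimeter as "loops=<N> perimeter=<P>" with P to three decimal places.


Straddling triangles (8 of 12):
  (v1,v3,v0) [++-] → (-1.31, 0.0707209, 0.0519)–(-1.31, -1.86, 0.0519)  len=1.9307
  (v4,v1,v0) [-+-] → (-0.0498088, -1.86, 0.0519)–(-1.31, -1.86, 0.0519)  len=1.2602
  (v0,v3,v2) [-+-] → (-1.31, 0.0707209, 0.0519)–(-1.31, 1.86, 0.0519)  len=1.7893
  (v5,v1,v4) [++-] → (-0.0498088, -1.86, 0.0519)–(1.31, -1.86, 0.0519)  len=1.3598
  (v3,v7,v2) [++-] → (0.0498088, 1.86, 0.0519)–(-1.31, 1.86, 0.0519)  len=1.3598
  (v2,v7,v6) [-+-] → (0.0498088, 1.86, 0.0519)–(1.31, 1.86, 0.0519)  len=1.2602
  (v6,v5,v4) [-+-] → (1.31, -0.0707209, 0.0519)–(1.31, -1.86, 0.0519)  len=1.7893
  (v7,v5,v6) [++-] → (1.31, -0.0707209, 0.0519)–(1.31, 1.86, 0.0519)  len=1.9307

Chained into 1 loop(s):
  loop 1: 8 segments, perimeter = 12.6800
Total perimeter = 12.680

loops=1 perimeter=12.680


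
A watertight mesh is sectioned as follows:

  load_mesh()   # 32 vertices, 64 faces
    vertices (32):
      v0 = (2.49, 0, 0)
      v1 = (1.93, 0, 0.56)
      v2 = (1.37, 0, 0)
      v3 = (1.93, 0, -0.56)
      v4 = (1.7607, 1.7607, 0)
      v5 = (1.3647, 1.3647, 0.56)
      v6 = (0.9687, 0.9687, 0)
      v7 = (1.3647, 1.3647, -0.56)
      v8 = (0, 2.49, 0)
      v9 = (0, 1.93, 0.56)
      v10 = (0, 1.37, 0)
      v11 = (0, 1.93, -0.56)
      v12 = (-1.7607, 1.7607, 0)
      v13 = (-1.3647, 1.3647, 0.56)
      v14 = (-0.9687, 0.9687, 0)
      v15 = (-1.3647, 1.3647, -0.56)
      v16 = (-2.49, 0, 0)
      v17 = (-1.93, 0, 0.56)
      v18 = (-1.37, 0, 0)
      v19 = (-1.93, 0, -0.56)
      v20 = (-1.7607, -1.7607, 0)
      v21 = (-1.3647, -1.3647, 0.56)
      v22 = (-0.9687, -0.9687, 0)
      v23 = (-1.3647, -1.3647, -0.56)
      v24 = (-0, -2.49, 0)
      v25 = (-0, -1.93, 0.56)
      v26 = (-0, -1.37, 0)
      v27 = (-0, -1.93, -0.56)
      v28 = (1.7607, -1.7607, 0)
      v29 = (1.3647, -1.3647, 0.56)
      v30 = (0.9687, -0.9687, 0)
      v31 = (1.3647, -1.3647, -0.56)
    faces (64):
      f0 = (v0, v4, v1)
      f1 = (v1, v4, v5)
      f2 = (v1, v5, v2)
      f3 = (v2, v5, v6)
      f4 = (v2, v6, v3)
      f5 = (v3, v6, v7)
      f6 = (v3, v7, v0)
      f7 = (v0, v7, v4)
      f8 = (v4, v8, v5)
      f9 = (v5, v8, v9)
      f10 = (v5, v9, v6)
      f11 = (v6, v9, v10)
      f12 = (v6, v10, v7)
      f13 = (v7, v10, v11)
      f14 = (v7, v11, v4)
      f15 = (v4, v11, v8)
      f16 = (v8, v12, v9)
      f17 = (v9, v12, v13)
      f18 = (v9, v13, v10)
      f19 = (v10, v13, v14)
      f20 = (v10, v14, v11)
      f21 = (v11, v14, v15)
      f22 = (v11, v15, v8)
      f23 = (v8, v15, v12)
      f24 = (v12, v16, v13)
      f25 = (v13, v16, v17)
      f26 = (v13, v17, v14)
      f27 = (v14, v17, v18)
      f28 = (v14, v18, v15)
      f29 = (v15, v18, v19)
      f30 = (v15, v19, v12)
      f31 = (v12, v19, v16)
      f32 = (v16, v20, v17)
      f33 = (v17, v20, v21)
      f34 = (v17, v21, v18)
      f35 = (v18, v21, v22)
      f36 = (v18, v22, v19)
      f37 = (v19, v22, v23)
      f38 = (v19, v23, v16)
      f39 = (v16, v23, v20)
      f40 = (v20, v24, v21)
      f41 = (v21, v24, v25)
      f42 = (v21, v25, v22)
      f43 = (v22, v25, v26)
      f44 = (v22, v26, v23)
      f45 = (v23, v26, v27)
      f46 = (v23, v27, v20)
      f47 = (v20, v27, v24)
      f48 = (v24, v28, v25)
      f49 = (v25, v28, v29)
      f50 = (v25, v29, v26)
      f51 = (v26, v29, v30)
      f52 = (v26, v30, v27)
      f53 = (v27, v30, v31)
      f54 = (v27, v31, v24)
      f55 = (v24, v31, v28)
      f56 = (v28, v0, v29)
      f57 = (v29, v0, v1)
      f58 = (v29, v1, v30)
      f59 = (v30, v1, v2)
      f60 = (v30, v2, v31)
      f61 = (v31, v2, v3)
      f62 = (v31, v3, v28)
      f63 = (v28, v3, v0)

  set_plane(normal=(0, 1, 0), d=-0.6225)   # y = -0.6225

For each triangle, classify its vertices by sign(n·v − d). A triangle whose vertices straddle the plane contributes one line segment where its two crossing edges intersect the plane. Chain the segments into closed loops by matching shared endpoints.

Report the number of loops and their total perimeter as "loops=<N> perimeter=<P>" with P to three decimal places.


loops=2 perimeter=6.336

Straddling triangles (16 of 64):
  (v16,v20,v17) [+-+] → (-2.23215, -0.6225, 0)–(-1.87014, -0.6225, 0.362011)  len=0.5120
  (v17,v20,v21) [+--] → (-1.87014, -0.6225, 0.362011)–(-1.67214, -0.6225, 0.56)  len=0.2800
  (v17,v21,v18) [+-+] → (-1.67214, -0.6225, 0.56)–(-1.36758, -0.6225, 0.255441)  len=0.4307
  (v18,v21,v22) [+--] → (-1.36758, -0.6225, 0.255441)–(-1.11212, -0.6225, 0)  len=0.3613
  (v18,v22,v19) [+-+] → (-1.11212, -0.6225, 0)–(-1.31226, -0.6225, -0.200136)  len=0.2830
  (v19,v22,v23) [+--] → (-1.31226, -0.6225, -0.200136)–(-1.67214, -0.6225, -0.56)  len=0.5089
  (v19,v23,v16) [+-+] → (-1.67214, -0.6225, -0.56)–(-1.9767, -0.6225, -0.255441)  len=0.4307
  (v16,v23,v20) [+--] → (-1.9767, -0.6225, -0.255441)–(-2.23215, -0.6225, 0)  len=0.3613
  (v28,v0,v29) [-+-] → (2.23215, -0.6225, 0)–(1.9767, -0.6225, 0.255441)  len=0.3613
  (v29,v0,v1) [-++] → (1.9767, -0.6225, 0.255441)–(1.67214, -0.6225, 0.56)  len=0.4307
  (v29,v1,v30) [-+-] → (1.67214, -0.6225, 0.56)–(1.31226, -0.6225, 0.200136)  len=0.5089
  (v30,v1,v2) [-++] → (1.31226, -0.6225, 0.200136)–(1.11212, -0.6225, 0)  len=0.2830
  (v30,v2,v31) [-+-] → (1.11212, -0.6225, 0)–(1.36758, -0.6225, -0.255441)  len=0.3613
  (v31,v2,v3) [-++] → (1.36758, -0.6225, -0.255441)–(1.67214, -0.6225, -0.56)  len=0.4307
  (v31,v3,v28) [-+-] → (1.67214, -0.6225, -0.56)–(1.87014, -0.6225, -0.362011)  len=0.2800
  (v28,v3,v0) [-++] → (1.87014, -0.6225, -0.362011)–(2.23215, -0.6225, 0)  len=0.5120

Chained into 2 loop(s):
  loop 1: 8 segments, perimeter = 3.1679
  loop 2: 8 segments, perimeter = 3.1679
Total perimeter = 6.336


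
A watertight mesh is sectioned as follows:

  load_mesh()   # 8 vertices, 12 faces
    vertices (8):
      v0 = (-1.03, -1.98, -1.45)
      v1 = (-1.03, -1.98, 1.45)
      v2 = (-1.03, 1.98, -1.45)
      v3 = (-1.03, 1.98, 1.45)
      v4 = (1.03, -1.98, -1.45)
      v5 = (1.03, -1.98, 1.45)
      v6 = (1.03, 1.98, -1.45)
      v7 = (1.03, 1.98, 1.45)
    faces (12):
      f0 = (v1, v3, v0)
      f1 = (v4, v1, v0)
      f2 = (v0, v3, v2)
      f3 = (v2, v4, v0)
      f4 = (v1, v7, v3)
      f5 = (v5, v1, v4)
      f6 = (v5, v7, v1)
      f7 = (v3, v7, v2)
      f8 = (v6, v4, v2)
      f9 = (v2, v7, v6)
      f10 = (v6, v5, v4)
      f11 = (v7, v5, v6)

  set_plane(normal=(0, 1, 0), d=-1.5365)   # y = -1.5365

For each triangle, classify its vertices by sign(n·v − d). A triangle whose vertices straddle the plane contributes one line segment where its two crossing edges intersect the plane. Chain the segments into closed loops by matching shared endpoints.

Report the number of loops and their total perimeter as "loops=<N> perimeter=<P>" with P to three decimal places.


Straddling triangles (8 of 12):
  (v1,v3,v0) [-+-] → (-1.03, -1.5365, 1.45)–(-1.03, -1.5365, -1.12521)  len=2.5752
  (v0,v3,v2) [-++] → (-1.03, -1.5365, -1.12521)–(-1.03, -1.5365, -1.45)  len=0.3248
  (v2,v4,v0) [+--] → (0.79929, -1.5365, -1.45)–(-1.03, -1.5365, -1.45)  len=1.8293
  (v1,v7,v3) [-++] → (-0.79929, -1.5365, 1.45)–(-1.03, -1.5365, 1.45)  len=0.2307
  (v5,v7,v1) [-+-] → (1.03, -1.5365, 1.45)–(-0.79929, -1.5365, 1.45)  len=1.8293
  (v6,v4,v2) [+-+] → (1.03, -1.5365, -1.45)–(0.79929, -1.5365, -1.45)  len=0.2307
  (v6,v5,v4) [+--] → (1.03, -1.5365, 1.12521)–(1.03, -1.5365, -1.45)  len=2.5752
  (v7,v5,v6) [+-+] → (1.03, -1.5365, 1.45)–(1.03, -1.5365, 1.12521)  len=0.3248

Chained into 1 loop(s):
  loop 1: 8 segments, perimeter = 9.9200
Total perimeter = 9.920

loops=1 perimeter=9.920


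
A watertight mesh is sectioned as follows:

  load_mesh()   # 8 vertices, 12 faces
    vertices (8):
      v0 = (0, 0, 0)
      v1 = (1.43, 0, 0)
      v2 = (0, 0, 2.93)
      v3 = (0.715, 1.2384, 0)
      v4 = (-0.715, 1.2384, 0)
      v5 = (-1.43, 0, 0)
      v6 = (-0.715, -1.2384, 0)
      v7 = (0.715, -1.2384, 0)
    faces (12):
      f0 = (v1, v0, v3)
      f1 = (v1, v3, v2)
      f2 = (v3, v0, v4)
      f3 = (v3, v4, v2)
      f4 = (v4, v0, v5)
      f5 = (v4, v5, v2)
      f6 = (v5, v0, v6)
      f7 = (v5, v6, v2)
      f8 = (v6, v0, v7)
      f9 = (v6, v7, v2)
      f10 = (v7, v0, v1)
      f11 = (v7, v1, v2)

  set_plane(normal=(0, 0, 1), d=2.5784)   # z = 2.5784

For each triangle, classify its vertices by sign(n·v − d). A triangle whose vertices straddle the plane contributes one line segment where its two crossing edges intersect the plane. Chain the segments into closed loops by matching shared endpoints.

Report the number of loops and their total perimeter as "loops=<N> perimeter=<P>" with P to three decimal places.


Straddling triangles (6 of 12):
  (v1,v3,v2) [--+] → (0.0858, 0.148608, 2.5784)–(0.1716, 0, 2.5784)  len=0.1716
  (v3,v4,v2) [--+] → (-0.0858, 0.148608, 2.5784)–(0.0858, 0.148608, 2.5784)  len=0.1716
  (v4,v5,v2) [--+] → (-0.1716, 0, 2.5784)–(-0.0858, 0.148608, 2.5784)  len=0.1716
  (v5,v6,v2) [--+] → (-0.0858, -0.148608, 2.5784)–(-0.1716, 0, 2.5784)  len=0.1716
  (v6,v7,v2) [--+] → (0.0858, -0.148608, 2.5784)–(-0.0858, -0.148608, 2.5784)  len=0.1716
  (v7,v1,v2) [--+] → (0.1716, 0, 2.5784)–(0.0858, -0.148608, 2.5784)  len=0.1716

Chained into 1 loop(s):
  loop 1: 6 segments, perimeter = 1.0296
Total perimeter = 1.030

loops=1 perimeter=1.030


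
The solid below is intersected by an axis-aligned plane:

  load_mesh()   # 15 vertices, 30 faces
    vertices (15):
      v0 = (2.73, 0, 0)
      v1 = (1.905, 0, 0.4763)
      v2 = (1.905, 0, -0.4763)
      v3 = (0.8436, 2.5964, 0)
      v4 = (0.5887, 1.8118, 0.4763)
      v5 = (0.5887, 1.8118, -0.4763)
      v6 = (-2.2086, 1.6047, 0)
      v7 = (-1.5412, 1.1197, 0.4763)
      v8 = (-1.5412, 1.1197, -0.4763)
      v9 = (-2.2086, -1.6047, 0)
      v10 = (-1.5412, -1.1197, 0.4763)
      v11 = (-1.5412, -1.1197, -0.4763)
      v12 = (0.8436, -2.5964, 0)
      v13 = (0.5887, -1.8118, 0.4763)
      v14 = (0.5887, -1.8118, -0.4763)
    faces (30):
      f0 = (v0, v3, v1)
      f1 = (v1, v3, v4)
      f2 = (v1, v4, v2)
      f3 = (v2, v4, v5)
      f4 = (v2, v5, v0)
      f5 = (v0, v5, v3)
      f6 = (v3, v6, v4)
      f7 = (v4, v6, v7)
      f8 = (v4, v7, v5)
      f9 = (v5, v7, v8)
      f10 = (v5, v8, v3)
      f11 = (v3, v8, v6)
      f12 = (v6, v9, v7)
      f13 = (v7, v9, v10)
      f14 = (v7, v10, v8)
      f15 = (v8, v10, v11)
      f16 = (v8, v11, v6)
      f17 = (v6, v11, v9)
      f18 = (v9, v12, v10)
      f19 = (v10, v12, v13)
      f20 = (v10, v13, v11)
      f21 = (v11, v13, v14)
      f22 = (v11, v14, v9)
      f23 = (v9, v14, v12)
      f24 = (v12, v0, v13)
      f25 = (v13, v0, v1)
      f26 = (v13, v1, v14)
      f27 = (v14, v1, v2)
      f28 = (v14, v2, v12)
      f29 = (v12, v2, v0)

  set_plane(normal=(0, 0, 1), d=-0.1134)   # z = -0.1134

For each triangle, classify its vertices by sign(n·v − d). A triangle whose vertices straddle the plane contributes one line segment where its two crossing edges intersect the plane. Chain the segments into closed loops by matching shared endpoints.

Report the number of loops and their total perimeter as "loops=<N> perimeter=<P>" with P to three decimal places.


Straddling triangles (20 of 30):
  (v1,v4,v2) [++-] → (1.40355, 0.690219, -0.1134)–(1.905, 0, -0.1134)  len=0.8531
  (v2,v4,v5) [-+-] → (1.40355, 0.690219, -0.1134)–(0.5887, 1.8118, -0.1134)  len=1.3863
  (v2,v5,v0) [--+] → (2.22019, 0.431363, -0.1134)–(2.53358, 0, -0.1134)  len=0.5332
  (v0,v5,v3) [+-+] → (2.22019, 0.431363, -0.1134)–(0.782912, 2.4096, -0.1134)  len=2.4452
  (v4,v7,v5) [++-] → (-0.222701, 1.54814, -0.1134)–(0.5887, 1.8118, -0.1134)  len=0.8532
  (v5,v7,v8) [-+-] → (-0.222701, 1.54814, -0.1134)–(-1.5412, 1.1197, -0.1134)  len=1.3864
  (v5,v8,v3) [--+] → (0.275814, 2.24482, -0.1134)–(0.782912, 2.4096, -0.1134)  len=0.5332
  (v3,v8,v6) [+-+] → (0.275814, 2.24482, -0.1134)–(-2.0497, 1.48923, -0.1134)  len=2.4452
  (v7,v10,v8) [++-] → (-1.5412, 0.266584, -0.1134)–(-1.5412, 1.1197, -0.1134)  len=0.8531
  (v8,v10,v11) [-+-] → (-1.5412, 0.266584, -0.1134)–(-1.5412, -1.1197, -0.1134)  len=1.3863
  (v8,v11,v6) [--+] → (-2.0497, 0.956061, -0.1134)–(-2.0497, 1.48923, -0.1134)  len=0.5332
  (v6,v11,v9) [+-+] → (-2.0497, 0.956061, -0.1134)–(-2.0497, -1.48923, -0.1134)  len=2.4453
  (v10,v13,v11) [++-] → (-0.729799, -1.38336, -0.1134)–(-1.5412, -1.1197, -0.1134)  len=0.8532
  (v11,v13,v14) [-+-] → (-0.729799, -1.38336, -0.1134)–(0.5887, -1.8118, -0.1134)  len=1.3864
  (v11,v14,v9) [--+] → (-1.5426, -1.65401, -0.1134)–(-2.0497, -1.48923, -0.1134)  len=0.5332
  (v9,v14,v12) [+-+] → (-1.5426, -1.65401, -0.1134)–(0.782912, -2.4096, -0.1134)  len=2.4452
  (v13,v1,v14) [++-] → (1.09015, -1.12158, -0.1134)–(0.5887, -1.8118, -0.1134)  len=0.8531
  (v14,v1,v2) [-+-] → (1.09015, -1.12158, -0.1134)–(1.905, 0, -0.1134)  len=1.3863
  (v14,v2,v12) [--+] → (1.0963, -1.97824, -0.1134)–(0.782912, -2.4096, -0.1134)  len=0.5332
  (v12,v2,v0) [+-+] → (1.0963, -1.97824, -0.1134)–(2.53358, 0, -0.1134)  len=2.4452

Chained into 2 loop(s):
  loop 1: 10 segments, perimeter = 11.1974
  loop 2: 10 segments, perimeter = 14.8921
Total perimeter = 26.089

loops=2 perimeter=26.089


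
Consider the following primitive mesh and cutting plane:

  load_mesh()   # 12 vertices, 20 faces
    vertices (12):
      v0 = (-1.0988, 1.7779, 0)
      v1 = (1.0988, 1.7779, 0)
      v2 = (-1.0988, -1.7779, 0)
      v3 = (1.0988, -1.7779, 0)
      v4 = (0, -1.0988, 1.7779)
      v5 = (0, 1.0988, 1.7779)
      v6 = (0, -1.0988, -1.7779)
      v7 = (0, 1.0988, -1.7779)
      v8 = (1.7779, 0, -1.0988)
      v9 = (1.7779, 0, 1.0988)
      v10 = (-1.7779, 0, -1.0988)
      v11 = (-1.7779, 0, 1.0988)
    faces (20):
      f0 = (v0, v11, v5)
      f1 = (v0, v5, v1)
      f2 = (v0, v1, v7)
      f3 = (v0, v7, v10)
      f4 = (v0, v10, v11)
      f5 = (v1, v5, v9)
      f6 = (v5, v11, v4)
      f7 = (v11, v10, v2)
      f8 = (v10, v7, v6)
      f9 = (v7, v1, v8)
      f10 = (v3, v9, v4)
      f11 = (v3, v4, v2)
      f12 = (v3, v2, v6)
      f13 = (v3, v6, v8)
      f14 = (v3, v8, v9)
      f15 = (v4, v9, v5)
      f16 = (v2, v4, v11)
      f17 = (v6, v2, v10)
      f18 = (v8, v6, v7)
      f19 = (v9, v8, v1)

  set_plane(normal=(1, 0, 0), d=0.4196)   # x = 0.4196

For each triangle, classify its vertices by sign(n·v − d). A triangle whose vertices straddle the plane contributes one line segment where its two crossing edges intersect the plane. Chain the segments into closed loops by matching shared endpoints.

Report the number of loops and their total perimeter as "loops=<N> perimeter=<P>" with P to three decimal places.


loops=1 perimeter=10.997

Straddling triangles (10 of 20):
  (v0,v5,v1) [--+] → (0.4196, 1.35813, 1.09897)–(0.4196, 1.7779, 0)  len=1.1764
  (v0,v1,v7) [-+-] → (0.4196, 1.7779, 0)–(0.4196, 1.35813, -1.09897)  len=1.1764
  (v1,v5,v9) [+-+] → (0.4196, 1.35813, 1.09897)–(0.4196, 0.839474, 1.61763)  len=0.7335
  (v7,v1,v8) [-++] → (0.4196, 1.35813, -1.09897)–(0.4196, 0.839474, -1.61763)  len=0.7335
  (v3,v9,v4) [++-] → (0.4196, -0.839474, 1.61763)–(0.4196, -1.35813, 1.09897)  len=0.7335
  (v3,v4,v2) [+--] → (0.4196, -1.35813, 1.09897)–(0.4196, -1.7779, 0)  len=1.1764
  (v3,v2,v6) [+--] → (0.4196, -1.7779, 0)–(0.4196, -1.35813, -1.09897)  len=1.1764
  (v3,v6,v8) [+-+] → (0.4196, -1.35813, -1.09897)–(0.4196, -0.839474, -1.61763)  len=0.7335
  (v4,v9,v5) [-+-] → (0.4196, -0.839474, 1.61763)–(0.4196, 0.839474, 1.61763)  len=1.6789
  (v8,v6,v7) [+--] → (0.4196, -0.839474, -1.61763)–(0.4196, 0.839474, -1.61763)  len=1.6789

Chained into 1 loop(s):
  loop 1: 10 segments, perimeter = 10.9975
Total perimeter = 10.997


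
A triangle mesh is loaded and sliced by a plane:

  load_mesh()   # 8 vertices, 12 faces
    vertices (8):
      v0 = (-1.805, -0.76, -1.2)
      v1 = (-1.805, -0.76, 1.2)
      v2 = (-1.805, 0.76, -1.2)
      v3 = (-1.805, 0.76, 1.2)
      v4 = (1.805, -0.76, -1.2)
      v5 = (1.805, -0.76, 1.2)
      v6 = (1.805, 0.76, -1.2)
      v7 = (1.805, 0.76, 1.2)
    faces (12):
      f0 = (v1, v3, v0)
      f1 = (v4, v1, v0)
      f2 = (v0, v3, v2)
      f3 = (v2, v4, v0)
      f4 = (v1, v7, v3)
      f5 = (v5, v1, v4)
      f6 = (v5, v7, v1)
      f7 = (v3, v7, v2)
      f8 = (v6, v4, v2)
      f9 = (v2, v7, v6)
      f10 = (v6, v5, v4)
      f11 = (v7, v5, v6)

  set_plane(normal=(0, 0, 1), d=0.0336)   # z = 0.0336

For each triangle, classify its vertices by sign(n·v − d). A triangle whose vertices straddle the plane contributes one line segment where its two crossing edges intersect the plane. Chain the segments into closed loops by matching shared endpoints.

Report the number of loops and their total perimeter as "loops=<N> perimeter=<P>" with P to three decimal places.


Straddling triangles (8 of 12):
  (v1,v3,v0) [++-] → (-1.805, 0.02128, 0.0336)–(-1.805, -0.76, 0.0336)  len=0.7813
  (v4,v1,v0) [-+-] → (-0.05054, -0.76, 0.0336)–(-1.805, -0.76, 0.0336)  len=1.7545
  (v0,v3,v2) [-+-] → (-1.805, 0.02128, 0.0336)–(-1.805, 0.76, 0.0336)  len=0.7387
  (v5,v1,v4) [++-] → (-0.05054, -0.76, 0.0336)–(1.805, -0.76, 0.0336)  len=1.8555
  (v3,v7,v2) [++-] → (0.05054, 0.76, 0.0336)–(-1.805, 0.76, 0.0336)  len=1.8555
  (v2,v7,v6) [-+-] → (0.05054, 0.76, 0.0336)–(1.805, 0.76, 0.0336)  len=1.7545
  (v6,v5,v4) [-+-] → (1.805, -0.02128, 0.0336)–(1.805, -0.76, 0.0336)  len=0.7387
  (v7,v5,v6) [++-] → (1.805, -0.02128, 0.0336)–(1.805, 0.76, 0.0336)  len=0.7813

Chained into 1 loop(s):
  loop 1: 8 segments, perimeter = 10.2600
Total perimeter = 10.260

loops=1 perimeter=10.260


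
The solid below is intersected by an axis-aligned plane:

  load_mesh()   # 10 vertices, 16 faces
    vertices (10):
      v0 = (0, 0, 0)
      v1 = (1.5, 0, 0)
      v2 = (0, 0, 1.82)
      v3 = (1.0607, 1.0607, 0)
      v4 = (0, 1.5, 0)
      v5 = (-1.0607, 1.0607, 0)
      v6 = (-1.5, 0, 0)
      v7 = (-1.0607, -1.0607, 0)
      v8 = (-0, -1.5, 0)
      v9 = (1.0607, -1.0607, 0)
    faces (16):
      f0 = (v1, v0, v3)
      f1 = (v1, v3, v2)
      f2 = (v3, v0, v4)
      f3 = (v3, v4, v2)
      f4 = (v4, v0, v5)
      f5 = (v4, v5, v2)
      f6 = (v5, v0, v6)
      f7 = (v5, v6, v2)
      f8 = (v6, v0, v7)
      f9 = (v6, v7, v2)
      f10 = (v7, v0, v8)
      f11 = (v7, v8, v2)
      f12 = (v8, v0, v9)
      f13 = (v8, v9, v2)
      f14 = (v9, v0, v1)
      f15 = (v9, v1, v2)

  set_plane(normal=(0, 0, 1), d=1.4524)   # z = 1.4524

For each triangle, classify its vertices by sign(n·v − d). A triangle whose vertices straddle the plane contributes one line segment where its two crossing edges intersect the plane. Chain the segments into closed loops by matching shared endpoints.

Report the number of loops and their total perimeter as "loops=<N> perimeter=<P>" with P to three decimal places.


Straddling triangles (8 of 16):
  (v1,v3,v2) [--+] → (0.214238, 0.214238, 1.4524)–(0.302967, 0, 1.4524)  len=0.2319
  (v3,v4,v2) [--+] → (0, 0.302967, 1.4524)–(0.214238, 0.214238, 1.4524)  len=0.2319
  (v4,v5,v2) [--+] → (-0.214238, 0.214238, 1.4524)–(0, 0.302967, 1.4524)  len=0.2319
  (v5,v6,v2) [--+] → (-0.302967, 0, 1.4524)–(-0.214238, 0.214238, 1.4524)  len=0.2319
  (v6,v7,v2) [--+] → (-0.214238, -0.214238, 1.4524)–(-0.302967, 0, 1.4524)  len=0.2319
  (v7,v8,v2) [--+] → (0, -0.302967, 1.4524)–(-0.214238, -0.214238, 1.4524)  len=0.2319
  (v8,v9,v2) [--+] → (0.214238, -0.214238, 1.4524)–(0, -0.302967, 1.4524)  len=0.2319
  (v9,v1,v2) [--+] → (0.302967, 0, 1.4524)–(0.214238, -0.214238, 1.4524)  len=0.2319

Chained into 1 loop(s):
  loop 1: 8 segments, perimeter = 1.8551
Total perimeter = 1.855

loops=1 perimeter=1.855
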